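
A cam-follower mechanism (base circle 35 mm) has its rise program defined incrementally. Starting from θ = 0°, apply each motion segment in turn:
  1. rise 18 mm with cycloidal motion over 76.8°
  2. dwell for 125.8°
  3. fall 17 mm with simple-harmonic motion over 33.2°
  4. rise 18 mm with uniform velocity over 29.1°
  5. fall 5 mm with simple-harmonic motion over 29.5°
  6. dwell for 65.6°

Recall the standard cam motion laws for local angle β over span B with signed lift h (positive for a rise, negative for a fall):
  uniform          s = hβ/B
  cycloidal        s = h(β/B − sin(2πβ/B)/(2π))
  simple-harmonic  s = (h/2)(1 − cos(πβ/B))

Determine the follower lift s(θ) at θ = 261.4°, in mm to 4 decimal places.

seg 1 [0°–76.8°] cycloidal, h=18: full span → s += 18 → s = 18.0000
seg 2 [76.8°–202.6°] dwell: s stays 18.0000
seg 3 [202.6°–235.8°] simple-harmonic, h=-17: full span → s += -17 → s = 1.0000
seg 4 [235.8°–264.9°] uniform, h=18: θ=261.4° here. β=25.6, B=29.1. 18·25.6/29.1 = 15.8351 → s = 16.8351

16.8351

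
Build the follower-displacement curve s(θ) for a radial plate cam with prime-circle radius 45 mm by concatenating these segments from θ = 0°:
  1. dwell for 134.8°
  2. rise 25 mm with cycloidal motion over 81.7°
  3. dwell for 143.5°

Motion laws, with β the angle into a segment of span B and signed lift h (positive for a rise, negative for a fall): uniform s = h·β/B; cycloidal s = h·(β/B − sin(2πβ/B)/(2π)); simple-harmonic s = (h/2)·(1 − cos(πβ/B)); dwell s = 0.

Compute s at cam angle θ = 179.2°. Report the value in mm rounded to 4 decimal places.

seg 1 [0°–134.8°] dwell: s stays 0.0000
seg 2 [134.8°–216.5°] cycloidal, h=25: θ=179.2° here. β=44.4, B=81.7. 25·(0.5435 − sin(2π·0.5435)/(2π)) = 14.6591 → s = 14.6591

14.6591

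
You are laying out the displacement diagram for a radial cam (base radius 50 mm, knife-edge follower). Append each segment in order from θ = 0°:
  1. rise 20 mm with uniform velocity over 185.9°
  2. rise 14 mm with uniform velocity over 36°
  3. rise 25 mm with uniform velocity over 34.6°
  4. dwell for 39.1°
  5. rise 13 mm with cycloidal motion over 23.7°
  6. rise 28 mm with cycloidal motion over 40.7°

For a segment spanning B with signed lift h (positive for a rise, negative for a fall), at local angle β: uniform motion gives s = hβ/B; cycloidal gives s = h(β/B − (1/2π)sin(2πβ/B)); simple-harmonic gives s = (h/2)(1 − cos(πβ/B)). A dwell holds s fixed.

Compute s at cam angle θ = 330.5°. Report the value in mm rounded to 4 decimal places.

seg 1 [0°–185.9°] uniform, h=20: full span → s += 20 → s = 20.0000
seg 2 [185.9°–221.9°] uniform, h=14: full span → s += 14 → s = 34.0000
seg 3 [221.9°–256.5°] uniform, h=25: full span → s += 25 → s = 59.0000
seg 4 [256.5°–295.6°] dwell: s stays 59.0000
seg 5 [295.6°–319.3°] cycloidal, h=13: full span → s += 13 → s = 72.0000
seg 6 [319.3°–360°] cycloidal, h=28: θ=330.5° here. β=11.2, B=40.7. 28·(0.2752 − sin(2π·0.2752)/(2π)) = 3.3045 → s = 75.3045

75.3045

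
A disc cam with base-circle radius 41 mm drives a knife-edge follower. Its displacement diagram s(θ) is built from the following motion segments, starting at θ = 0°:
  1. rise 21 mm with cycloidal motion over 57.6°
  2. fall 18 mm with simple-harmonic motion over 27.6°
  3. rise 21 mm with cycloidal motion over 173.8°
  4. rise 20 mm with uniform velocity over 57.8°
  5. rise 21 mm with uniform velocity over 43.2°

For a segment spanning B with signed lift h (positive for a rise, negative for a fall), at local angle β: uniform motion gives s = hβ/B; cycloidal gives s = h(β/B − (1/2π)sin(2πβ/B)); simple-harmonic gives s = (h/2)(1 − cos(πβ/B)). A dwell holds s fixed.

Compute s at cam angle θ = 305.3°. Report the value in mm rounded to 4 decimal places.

seg 1 [0°–57.6°] cycloidal, h=21: full span → s += 21 → s = 21.0000
seg 2 [57.6°–85.2°] simple-harmonic, h=-18: full span → s += -18 → s = 3.0000
seg 3 [85.2°–259°] cycloidal, h=21: full span → s += 21 → s = 24.0000
seg 4 [259°–316.8°] uniform, h=20: θ=305.3° here. β=46.3, B=57.8. 20·46.3/57.8 = 16.0208 → s = 40.0208

40.0208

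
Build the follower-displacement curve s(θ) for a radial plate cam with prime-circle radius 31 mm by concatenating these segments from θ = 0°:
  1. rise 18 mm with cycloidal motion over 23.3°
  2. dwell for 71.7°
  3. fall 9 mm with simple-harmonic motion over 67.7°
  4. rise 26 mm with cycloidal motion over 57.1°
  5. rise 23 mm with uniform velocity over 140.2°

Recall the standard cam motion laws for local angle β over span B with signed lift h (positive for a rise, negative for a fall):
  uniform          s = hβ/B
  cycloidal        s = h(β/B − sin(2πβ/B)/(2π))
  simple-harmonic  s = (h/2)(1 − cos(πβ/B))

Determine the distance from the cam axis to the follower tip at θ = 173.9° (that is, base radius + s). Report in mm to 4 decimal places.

seg 1 [0°–23.3°] cycloidal, h=18: full span → s += 18 → s = 18.0000
seg 2 [23.3°–95°] dwell: s stays 18.0000
seg 3 [95°–162.7°] simple-harmonic, h=-9: full span → s += -9 → s = 9.0000
seg 4 [162.7°–219.8°] cycloidal, h=26: θ=173.9° here. β=11.2, B=57.1. 26·(0.1961 − sin(2π·0.1961)/(2π)) = 1.1964 → s = 10.1964
radial distance = base radius + s = 31 + 10.1964 = 41.1964

41.1964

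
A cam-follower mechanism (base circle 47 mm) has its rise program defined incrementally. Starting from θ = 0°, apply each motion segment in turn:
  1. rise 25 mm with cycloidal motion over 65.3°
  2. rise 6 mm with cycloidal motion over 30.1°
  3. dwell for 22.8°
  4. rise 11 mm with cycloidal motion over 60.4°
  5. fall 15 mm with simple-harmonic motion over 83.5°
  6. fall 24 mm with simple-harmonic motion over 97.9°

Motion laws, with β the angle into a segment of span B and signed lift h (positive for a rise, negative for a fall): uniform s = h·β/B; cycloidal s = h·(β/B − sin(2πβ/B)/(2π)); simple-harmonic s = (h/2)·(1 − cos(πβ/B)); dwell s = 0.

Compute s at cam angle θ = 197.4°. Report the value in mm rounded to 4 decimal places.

seg 1 [0°–65.3°] cycloidal, h=25: full span → s += 25 → s = 25.0000
seg 2 [65.3°–95.4°] cycloidal, h=6: full span → s += 6 → s = 31.0000
seg 3 [95.4°–118.2°] dwell: s stays 31.0000
seg 4 [118.2°–178.6°] cycloidal, h=11: full span → s += 11 → s = 42.0000
seg 5 [178.6°–262.1°] simple-harmonic, h=-15: θ=197.4° here. β=18.8, B=83.5. -15/2·(1 − cos(π·0.2251)) = -1.7992 → s = 40.2008

40.2008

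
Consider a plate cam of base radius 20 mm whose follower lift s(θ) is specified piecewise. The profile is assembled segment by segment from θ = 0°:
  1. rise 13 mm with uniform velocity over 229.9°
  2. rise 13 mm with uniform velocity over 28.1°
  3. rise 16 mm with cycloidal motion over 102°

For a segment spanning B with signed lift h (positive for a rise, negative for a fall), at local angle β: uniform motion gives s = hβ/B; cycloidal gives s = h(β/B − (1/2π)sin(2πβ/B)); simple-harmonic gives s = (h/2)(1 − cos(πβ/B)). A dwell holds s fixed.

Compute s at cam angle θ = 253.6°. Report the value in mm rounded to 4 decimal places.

seg 1 [0°–229.9°] uniform, h=13: full span → s += 13 → s = 13.0000
seg 2 [229.9°–258°] uniform, h=13: θ=253.6° here. β=23.7, B=28.1. 13·23.7/28.1 = 10.9644 → s = 23.9644

23.9644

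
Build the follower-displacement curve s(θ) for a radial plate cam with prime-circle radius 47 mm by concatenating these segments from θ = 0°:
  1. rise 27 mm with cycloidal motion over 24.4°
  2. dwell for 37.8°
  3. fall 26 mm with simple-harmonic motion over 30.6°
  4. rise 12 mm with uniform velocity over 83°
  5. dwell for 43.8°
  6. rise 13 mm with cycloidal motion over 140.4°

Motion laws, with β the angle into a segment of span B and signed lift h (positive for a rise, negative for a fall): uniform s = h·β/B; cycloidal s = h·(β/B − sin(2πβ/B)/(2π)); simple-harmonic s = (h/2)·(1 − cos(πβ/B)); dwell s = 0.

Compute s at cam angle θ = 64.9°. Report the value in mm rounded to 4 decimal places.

seg 1 [0°–24.4°] cycloidal, h=27: full span → s += 27 → s = 27.0000
seg 2 [24.4°–62.2°] dwell: s stays 27.0000
seg 3 [62.2°–92.8°] simple-harmonic, h=-26: θ=64.9° here. β=2.7, B=30.6. -26/2·(1 − cos(π·0.0882)) = -0.4963 → s = 26.5037

26.5037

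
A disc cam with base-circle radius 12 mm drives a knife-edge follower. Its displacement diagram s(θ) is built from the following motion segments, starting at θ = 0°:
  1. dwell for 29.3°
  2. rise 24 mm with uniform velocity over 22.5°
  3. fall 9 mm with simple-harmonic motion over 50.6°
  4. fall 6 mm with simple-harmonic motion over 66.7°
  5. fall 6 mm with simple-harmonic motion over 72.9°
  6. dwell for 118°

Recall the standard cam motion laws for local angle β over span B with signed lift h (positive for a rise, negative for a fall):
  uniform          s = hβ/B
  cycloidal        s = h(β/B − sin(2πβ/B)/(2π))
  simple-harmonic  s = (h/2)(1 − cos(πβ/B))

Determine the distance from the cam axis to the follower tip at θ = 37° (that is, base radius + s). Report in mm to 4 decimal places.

seg 1 [0°–29.3°] dwell: s stays 0.0000
seg 2 [29.3°–51.8°] uniform, h=24: θ=37° here. β=7.7, B=22.5. 24·7.7/22.5 = 8.2133 → s = 8.2133
radial distance = base radius + s = 12 + 8.2133 = 20.2133

20.2133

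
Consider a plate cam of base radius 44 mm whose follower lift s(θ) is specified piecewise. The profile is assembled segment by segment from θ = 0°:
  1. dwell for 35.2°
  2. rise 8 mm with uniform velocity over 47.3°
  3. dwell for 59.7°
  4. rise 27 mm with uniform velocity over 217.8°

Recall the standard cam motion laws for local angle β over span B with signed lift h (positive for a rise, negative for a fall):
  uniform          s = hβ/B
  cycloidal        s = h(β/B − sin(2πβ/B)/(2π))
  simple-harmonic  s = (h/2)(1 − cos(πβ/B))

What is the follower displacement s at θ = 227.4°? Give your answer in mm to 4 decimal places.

seg 1 [0°–35.2°] dwell: s stays 0.0000
seg 2 [35.2°–82.5°] uniform, h=8: full span → s += 8 → s = 8.0000
seg 3 [82.5°–142.2°] dwell: s stays 8.0000
seg 4 [142.2°–360°] uniform, h=27: θ=227.4° here. β=85.2, B=217.8. 27·85.2/217.8 = 10.5620 → s = 18.5620

18.5620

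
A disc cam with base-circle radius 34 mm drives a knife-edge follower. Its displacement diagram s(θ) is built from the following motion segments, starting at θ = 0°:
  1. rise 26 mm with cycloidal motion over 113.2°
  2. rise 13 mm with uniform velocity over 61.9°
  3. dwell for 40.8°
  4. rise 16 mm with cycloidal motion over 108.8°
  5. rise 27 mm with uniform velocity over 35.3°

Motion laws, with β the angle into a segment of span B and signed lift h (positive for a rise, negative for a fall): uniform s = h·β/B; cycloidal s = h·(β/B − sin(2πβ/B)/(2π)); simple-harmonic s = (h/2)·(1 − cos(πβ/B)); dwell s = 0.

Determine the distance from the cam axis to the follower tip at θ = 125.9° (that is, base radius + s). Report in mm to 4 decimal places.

seg 1 [0°–113.2°] cycloidal, h=26: full span → s += 26 → s = 26.0000
seg 2 [113.2°–175.1°] uniform, h=13: θ=125.9° here. β=12.7, B=61.9. 13·12.7/61.9 = 2.6672 → s = 28.6672
radial distance = base radius + s = 34 + 28.6672 = 62.6672

62.6672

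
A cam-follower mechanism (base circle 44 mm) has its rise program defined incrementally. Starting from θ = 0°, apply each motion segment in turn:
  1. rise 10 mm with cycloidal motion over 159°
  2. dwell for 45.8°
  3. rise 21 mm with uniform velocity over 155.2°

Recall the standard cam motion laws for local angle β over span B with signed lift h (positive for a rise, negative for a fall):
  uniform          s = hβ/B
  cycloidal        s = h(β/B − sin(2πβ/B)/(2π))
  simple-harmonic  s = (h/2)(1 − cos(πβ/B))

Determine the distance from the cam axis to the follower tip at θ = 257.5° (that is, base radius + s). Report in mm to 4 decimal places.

seg 1 [0°–159°] cycloidal, h=10: full span → s += 10 → s = 10.0000
seg 2 [159°–204.8°] dwell: s stays 10.0000
seg 3 [204.8°–360°] uniform, h=21: θ=257.5° here. β=52.7, B=155.2. 21·52.7/155.2 = 7.1308 → s = 17.1308
radial distance = base radius + s = 44 + 17.1308 = 61.1308

61.1308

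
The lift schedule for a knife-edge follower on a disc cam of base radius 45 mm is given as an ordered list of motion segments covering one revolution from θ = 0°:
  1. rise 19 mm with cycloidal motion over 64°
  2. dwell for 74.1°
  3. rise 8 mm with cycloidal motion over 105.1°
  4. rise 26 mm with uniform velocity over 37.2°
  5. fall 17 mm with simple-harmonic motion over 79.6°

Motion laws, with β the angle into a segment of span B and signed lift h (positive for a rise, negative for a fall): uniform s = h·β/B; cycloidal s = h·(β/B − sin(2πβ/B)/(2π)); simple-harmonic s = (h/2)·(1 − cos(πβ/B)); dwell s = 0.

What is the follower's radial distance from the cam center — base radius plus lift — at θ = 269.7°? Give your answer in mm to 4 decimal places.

seg 1 [0°–64°] cycloidal, h=19: full span → s += 19 → s = 19.0000
seg 2 [64°–138.1°] dwell: s stays 19.0000
seg 3 [138.1°–243.2°] cycloidal, h=8: full span → s += 8 → s = 27.0000
seg 4 [243.2°–280.4°] uniform, h=26: θ=269.7° here. β=26.5, B=37.2. 26·26.5/37.2 = 18.5215 → s = 45.5215
radial distance = base radius + s = 45 + 45.5215 = 90.5215

90.5215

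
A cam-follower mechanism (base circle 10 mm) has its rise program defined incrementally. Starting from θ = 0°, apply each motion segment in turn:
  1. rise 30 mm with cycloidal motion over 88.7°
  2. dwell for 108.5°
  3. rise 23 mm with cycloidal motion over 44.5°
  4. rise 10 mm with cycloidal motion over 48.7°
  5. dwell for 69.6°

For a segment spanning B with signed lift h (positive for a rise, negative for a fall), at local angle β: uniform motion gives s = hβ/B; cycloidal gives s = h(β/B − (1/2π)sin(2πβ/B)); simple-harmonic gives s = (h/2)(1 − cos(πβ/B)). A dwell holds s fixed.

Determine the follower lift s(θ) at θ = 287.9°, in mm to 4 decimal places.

seg 1 [0°–88.7°] cycloidal, h=30: full span → s += 30 → s = 30.0000
seg 2 [88.7°–197.2°] dwell: s stays 30.0000
seg 3 [197.2°–241.7°] cycloidal, h=23: full span → s += 23 → s = 53.0000
seg 4 [241.7°–290.4°] cycloidal, h=10: θ=287.9° here. β=46.2, B=48.7. 10·(0.9487 − sin(2π·0.9487)/(2π)) = 9.9911 → s = 62.9911

62.9911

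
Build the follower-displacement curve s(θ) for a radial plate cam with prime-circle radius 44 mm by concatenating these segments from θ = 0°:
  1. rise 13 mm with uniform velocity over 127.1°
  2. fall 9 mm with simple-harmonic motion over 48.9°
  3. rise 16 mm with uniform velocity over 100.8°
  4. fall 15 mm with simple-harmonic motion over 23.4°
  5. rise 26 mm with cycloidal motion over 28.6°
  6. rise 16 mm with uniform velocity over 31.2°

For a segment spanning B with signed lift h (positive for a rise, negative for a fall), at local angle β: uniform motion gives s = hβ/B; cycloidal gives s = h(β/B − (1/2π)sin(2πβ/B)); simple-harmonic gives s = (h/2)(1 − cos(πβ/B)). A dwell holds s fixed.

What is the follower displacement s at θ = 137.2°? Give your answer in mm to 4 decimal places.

seg 1 [0°–127.1°] uniform, h=13: full span → s += 13 → s = 13.0000
seg 2 [127.1°–176°] simple-harmonic, h=-9: θ=137.2° here. β=10.1, B=48.9. -9/2·(1 − cos(π·0.2065)) = -0.9146 → s = 12.0854

12.0854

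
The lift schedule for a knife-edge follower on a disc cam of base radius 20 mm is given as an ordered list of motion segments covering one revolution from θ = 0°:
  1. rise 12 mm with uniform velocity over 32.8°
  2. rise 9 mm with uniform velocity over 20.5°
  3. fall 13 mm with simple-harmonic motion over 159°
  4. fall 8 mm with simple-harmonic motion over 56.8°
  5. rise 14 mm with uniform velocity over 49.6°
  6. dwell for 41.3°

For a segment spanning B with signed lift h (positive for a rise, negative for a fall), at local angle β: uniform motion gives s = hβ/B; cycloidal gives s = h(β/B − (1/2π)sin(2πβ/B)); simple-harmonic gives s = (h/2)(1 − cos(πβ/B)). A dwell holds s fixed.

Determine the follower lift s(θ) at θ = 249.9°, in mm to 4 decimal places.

seg 1 [0°–32.8°] uniform, h=12: full span → s += 12 → s = 12.0000
seg 2 [32.8°–53.3°] uniform, h=9: full span → s += 9 → s = 21.0000
seg 3 [53.3°–212.3°] simple-harmonic, h=-13: full span → s += -13 → s = 8.0000
seg 4 [212.3°–269.1°] simple-harmonic, h=-8: θ=249.9° here. β=37.6, B=56.8. -8/2·(1 − cos(π·0.6620)) = -5.9487 → s = 2.0513

2.0513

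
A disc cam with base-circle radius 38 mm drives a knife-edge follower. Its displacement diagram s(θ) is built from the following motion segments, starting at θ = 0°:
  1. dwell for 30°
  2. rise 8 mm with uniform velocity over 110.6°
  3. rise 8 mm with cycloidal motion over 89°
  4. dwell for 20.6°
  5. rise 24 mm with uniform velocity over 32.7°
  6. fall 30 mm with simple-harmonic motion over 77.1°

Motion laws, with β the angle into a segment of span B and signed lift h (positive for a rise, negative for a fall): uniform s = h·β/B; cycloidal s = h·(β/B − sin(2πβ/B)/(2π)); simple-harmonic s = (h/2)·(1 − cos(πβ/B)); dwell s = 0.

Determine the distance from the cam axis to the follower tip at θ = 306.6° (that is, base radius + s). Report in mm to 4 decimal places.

seg 1 [0°–30°] dwell: s stays 0.0000
seg 2 [30°–140.6°] uniform, h=8: full span → s += 8 → s = 8.0000
seg 3 [140.6°–229.6°] cycloidal, h=8: full span → s += 8 → s = 16.0000
seg 4 [229.6°–250.2°] dwell: s stays 16.0000
seg 5 [250.2°–282.9°] uniform, h=24: full span → s += 24 → s = 40.0000
seg 6 [282.9°–360°] simple-harmonic, h=-30: θ=306.6° here. β=23.7, B=77.1. -30/2·(1 − cos(π·0.3074)) = -6.4674 → s = 33.5326
radial distance = base radius + s = 38 + 33.5326 = 71.5326

71.5326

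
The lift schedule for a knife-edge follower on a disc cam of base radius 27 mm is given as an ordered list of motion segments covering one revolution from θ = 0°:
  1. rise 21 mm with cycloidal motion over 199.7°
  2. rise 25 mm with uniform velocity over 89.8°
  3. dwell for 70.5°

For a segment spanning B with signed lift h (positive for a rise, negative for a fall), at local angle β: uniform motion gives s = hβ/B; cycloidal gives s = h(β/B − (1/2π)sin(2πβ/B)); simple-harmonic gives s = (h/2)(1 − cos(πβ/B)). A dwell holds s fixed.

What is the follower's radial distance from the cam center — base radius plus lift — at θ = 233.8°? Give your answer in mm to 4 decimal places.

seg 1 [0°–199.7°] cycloidal, h=21: full span → s += 21 → s = 21.0000
seg 2 [199.7°–289.5°] uniform, h=25: θ=233.8° here. β=34.1, B=89.8. 25·34.1/89.8 = 9.4933 → s = 30.4933
radial distance = base radius + s = 27 + 30.4933 = 57.4933

57.4933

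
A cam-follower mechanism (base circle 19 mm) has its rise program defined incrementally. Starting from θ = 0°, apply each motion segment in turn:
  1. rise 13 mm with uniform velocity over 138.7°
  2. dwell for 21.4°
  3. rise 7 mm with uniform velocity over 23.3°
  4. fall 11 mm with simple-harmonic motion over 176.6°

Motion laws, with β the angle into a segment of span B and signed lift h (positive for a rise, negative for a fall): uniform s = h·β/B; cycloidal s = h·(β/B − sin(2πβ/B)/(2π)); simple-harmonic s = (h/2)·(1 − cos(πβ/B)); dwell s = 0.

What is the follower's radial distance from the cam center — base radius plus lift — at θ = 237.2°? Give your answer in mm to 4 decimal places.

seg 1 [0°–138.7°] uniform, h=13: full span → s += 13 → s = 13.0000
seg 2 [138.7°–160.1°] dwell: s stays 13.0000
seg 3 [160.1°–183.4°] uniform, h=7: full span → s += 7 → s = 20.0000
seg 4 [183.4°–360°] simple-harmonic, h=-11: θ=237.2° here. β=53.8, B=176.6. -11/2·(1 − cos(π·0.3046)) = -2.3324 → s = 17.6676
radial distance = base radius + s = 19 + 17.6676 = 36.6676

36.6676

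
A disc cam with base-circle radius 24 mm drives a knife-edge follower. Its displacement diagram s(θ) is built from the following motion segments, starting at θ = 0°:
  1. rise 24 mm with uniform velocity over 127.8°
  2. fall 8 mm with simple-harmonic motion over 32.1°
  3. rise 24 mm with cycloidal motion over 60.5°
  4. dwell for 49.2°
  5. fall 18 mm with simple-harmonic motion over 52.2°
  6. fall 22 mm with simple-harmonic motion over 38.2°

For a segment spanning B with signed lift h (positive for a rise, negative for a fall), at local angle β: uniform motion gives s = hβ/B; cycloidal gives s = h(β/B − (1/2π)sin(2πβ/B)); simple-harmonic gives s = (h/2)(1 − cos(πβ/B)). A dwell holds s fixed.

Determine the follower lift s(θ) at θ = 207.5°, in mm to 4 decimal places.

seg 1 [0°–127.8°] uniform, h=24: full span → s += 24 → s = 24.0000
seg 2 [127.8°–159.9°] simple-harmonic, h=-8: full span → s += -8 → s = 16.0000
seg 3 [159.9°–220.4°] cycloidal, h=24: θ=207.5° here. β=47.6, B=60.5. 24·(0.7868 − sin(2π·0.7868)/(2π)) = 22.6008 → s = 38.6008

38.6008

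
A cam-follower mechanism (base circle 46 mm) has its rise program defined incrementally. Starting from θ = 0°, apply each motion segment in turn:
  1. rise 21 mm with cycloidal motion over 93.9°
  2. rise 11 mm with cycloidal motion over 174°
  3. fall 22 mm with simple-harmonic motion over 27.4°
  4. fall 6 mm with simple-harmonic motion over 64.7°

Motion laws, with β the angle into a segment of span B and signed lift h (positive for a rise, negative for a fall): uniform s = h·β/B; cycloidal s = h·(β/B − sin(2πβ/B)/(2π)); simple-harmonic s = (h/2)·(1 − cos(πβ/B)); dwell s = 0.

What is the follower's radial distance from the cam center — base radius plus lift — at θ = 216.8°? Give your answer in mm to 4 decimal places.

seg 1 [0°–93.9°] cycloidal, h=21: full span → s += 21 → s = 21.0000
seg 2 [93.9°–267.9°] cycloidal, h=11: θ=216.8° here. β=122.9, B=174. 11·(0.7063 − sin(2π·0.7063)/(2π)) = 9.4547 → s = 30.4547
radial distance = base radius + s = 46 + 30.4547 = 76.4547

76.4547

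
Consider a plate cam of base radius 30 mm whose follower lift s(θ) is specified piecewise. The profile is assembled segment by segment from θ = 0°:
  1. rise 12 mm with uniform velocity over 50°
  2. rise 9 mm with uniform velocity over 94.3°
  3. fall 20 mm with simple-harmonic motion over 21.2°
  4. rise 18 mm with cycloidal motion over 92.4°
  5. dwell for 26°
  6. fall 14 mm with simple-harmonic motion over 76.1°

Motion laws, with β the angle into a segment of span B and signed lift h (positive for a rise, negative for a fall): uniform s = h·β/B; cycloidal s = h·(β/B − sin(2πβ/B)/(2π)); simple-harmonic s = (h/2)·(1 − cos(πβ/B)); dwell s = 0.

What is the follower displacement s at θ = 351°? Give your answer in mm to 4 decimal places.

seg 1 [0°–50°] uniform, h=12: full span → s += 12 → s = 12.0000
seg 2 [50°–144.3°] uniform, h=9: full span → s += 9 → s = 21.0000
seg 3 [144.3°–165.5°] simple-harmonic, h=-20: full span → s += -20 → s = 1.0000
seg 4 [165.5°–257.9°] cycloidal, h=18: full span → s += 18 → s = 19.0000
seg 5 [257.9°–283.9°] dwell: s stays 19.0000
seg 6 [283.9°–360°] simple-harmonic, h=-14: θ=351° here. β=67.1, B=76.1. -14/2·(1 − cos(π·0.8817)) = -13.5224 → s = 5.4776

5.4776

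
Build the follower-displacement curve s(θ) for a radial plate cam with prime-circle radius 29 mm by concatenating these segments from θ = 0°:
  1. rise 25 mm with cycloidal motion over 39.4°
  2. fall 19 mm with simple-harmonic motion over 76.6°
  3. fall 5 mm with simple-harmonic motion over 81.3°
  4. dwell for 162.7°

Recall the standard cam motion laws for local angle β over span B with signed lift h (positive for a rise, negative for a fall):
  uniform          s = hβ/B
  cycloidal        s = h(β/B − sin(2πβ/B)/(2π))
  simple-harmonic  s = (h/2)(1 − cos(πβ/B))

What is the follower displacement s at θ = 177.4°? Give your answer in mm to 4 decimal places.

seg 1 [0°–39.4°] cycloidal, h=25: full span → s += 25 → s = 25.0000
seg 2 [39.4°–116°] simple-harmonic, h=-19: full span → s += -19 → s = 6.0000
seg 3 [116°–197.3°] simple-harmonic, h=-5: θ=177.4° here. β=61.4, B=81.3. -5/2·(1 − cos(π·0.7552)) = -4.2966 → s = 1.7034

1.7034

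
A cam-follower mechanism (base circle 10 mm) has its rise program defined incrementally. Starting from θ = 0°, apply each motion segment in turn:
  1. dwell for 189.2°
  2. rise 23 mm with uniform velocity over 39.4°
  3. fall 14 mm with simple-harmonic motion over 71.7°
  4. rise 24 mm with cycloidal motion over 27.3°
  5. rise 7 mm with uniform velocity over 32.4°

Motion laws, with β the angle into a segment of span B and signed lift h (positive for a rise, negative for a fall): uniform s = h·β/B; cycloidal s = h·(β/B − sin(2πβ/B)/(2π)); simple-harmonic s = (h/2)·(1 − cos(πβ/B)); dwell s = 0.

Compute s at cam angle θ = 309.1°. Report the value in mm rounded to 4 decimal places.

seg 1 [0°–189.2°] dwell: s stays 0.0000
seg 2 [189.2°–228.6°] uniform, h=23: full span → s += 23 → s = 23.0000
seg 3 [228.6°–300.3°] simple-harmonic, h=-14: full span → s += -14 → s = 9.0000
seg 4 [300.3°–327.6°] cycloidal, h=24: θ=309.1° here. β=8.8, B=27.3. 24·(0.3223 − sin(2π·0.3223)/(2π)) = 4.3044 → s = 13.3044

13.3044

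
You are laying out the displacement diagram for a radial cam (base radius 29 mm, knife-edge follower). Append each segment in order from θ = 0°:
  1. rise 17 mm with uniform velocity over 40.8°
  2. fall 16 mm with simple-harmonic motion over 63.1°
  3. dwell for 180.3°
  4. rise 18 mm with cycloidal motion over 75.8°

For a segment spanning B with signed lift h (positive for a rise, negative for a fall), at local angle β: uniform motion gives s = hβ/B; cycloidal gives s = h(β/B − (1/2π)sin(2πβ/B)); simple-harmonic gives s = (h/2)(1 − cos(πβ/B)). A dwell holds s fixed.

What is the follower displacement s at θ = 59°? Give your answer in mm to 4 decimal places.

seg 1 [0°–40.8°] uniform, h=17: full span → s += 17 → s = 17.0000
seg 2 [40.8°–103.9°] simple-harmonic, h=-16: θ=59° here. β=18.2, B=63.1. -16/2·(1 − cos(π·0.2884)) = -3.0656 → s = 13.9344

13.9344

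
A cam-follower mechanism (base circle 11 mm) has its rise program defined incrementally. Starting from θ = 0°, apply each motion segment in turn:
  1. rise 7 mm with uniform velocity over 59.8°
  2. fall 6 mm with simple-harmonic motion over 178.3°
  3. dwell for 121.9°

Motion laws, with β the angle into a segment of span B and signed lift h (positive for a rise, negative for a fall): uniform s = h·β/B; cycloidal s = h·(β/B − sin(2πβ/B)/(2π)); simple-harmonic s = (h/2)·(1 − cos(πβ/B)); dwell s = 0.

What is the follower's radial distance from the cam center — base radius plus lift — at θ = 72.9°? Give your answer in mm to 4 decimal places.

seg 1 [0°–59.8°] uniform, h=7: full span → s += 7 → s = 7.0000
seg 2 [59.8°–238.1°] simple-harmonic, h=-6: θ=72.9° here. β=13.1, B=178.3. -6/2·(1 − cos(π·0.0735)) = -0.0796 → s = 6.9204
radial distance = base radius + s = 11 + 6.9204 = 17.9204

17.9204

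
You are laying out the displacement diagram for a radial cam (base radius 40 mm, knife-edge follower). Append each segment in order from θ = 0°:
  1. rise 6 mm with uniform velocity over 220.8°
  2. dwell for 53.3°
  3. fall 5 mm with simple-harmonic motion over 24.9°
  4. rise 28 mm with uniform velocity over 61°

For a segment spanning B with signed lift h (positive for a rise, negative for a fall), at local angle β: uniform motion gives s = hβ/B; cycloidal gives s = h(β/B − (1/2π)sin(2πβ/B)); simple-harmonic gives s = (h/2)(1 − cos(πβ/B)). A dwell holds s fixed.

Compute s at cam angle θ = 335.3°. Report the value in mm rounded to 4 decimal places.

seg 1 [0°–220.8°] uniform, h=6: full span → s += 6 → s = 6.0000
seg 2 [220.8°–274.1°] dwell: s stays 6.0000
seg 3 [274.1°–299°] simple-harmonic, h=-5: full span → s += -5 → s = 1.0000
seg 4 [299°–360°] uniform, h=28: θ=335.3° here. β=36.3, B=61. 28·36.3/61 = 16.6623 → s = 17.6623

17.6623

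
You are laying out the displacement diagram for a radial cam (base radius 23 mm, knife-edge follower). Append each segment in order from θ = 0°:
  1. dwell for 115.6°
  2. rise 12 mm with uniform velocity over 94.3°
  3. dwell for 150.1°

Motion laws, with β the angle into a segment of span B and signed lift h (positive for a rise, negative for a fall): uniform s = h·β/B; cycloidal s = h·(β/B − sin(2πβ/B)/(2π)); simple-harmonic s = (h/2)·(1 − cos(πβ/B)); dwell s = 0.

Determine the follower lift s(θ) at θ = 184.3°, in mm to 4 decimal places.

seg 1 [0°–115.6°] dwell: s stays 0.0000
seg 2 [115.6°–209.9°] uniform, h=12: θ=184.3° here. β=68.7, B=94.3. 12·68.7/94.3 = 8.7423 → s = 8.7423

8.7423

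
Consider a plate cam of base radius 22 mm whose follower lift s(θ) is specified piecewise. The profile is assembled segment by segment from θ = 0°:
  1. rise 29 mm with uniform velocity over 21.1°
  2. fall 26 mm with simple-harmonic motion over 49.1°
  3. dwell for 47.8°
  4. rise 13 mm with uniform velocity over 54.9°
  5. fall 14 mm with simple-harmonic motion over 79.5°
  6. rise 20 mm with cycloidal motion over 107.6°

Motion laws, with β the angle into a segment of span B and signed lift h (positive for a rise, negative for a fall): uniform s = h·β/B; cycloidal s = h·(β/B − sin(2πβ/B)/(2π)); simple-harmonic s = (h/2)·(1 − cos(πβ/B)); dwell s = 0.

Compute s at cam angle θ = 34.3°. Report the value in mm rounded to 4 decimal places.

seg 1 [0°–21.1°] uniform, h=29: full span → s += 29 → s = 29.0000
seg 2 [21.1°–70.2°] simple-harmonic, h=-26: θ=34.3° here. β=13.2, B=49.1. -26/2·(1 − cos(π·0.2688)) = -4.3674 → s = 24.6326

24.6326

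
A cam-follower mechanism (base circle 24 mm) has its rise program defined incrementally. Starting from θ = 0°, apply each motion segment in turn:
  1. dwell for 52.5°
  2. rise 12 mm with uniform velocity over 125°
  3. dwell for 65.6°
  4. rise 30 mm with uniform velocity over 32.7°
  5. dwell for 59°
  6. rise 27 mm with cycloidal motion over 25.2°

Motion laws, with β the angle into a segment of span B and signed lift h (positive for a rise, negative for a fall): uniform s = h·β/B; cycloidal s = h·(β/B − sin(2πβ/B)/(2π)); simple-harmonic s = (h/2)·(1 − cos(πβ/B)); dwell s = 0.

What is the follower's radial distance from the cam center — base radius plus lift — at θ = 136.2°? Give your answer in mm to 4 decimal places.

seg 1 [0°–52.5°] dwell: s stays 0.0000
seg 2 [52.5°–177.5°] uniform, h=12: θ=136.2° here. β=83.7, B=125. 12·83.7/125 = 8.0352 → s = 8.0352
radial distance = base radius + s = 24 + 8.0352 = 32.0352

32.0352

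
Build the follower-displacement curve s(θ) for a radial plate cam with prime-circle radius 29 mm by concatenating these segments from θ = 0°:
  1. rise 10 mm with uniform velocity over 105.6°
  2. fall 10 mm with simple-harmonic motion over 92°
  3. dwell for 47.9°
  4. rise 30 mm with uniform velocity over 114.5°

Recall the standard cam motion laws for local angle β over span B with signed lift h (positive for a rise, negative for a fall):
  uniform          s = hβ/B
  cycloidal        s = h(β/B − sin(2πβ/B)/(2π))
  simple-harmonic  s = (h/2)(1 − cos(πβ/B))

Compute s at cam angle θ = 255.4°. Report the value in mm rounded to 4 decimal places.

seg 1 [0°–105.6°] uniform, h=10: full span → s += 10 → s = 10.0000
seg 2 [105.6°–197.6°] simple-harmonic, h=-10: full span → s += -10 → s = 0.0000
seg 3 [197.6°–245.5°] dwell: s stays 0.0000
seg 4 [245.5°–360°] uniform, h=30: θ=255.4° here. β=9.9, B=114.5. 30·9.9/114.5 = 2.5939 → s = 2.5939

2.5939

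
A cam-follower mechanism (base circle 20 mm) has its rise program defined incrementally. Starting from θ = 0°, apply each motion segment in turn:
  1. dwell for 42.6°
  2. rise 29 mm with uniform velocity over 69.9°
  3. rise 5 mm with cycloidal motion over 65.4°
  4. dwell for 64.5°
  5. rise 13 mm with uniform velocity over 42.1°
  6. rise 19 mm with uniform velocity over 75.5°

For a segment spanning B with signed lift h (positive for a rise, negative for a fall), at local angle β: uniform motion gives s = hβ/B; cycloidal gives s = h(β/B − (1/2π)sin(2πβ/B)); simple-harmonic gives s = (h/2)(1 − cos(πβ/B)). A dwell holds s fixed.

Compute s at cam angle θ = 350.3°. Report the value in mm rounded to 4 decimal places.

seg 1 [0°–42.6°] dwell: s stays 0.0000
seg 2 [42.6°–112.5°] uniform, h=29: full span → s += 29 → s = 29.0000
seg 3 [112.5°–177.9°] cycloidal, h=5: full span → s += 5 → s = 34.0000
seg 4 [177.9°–242.4°] dwell: s stays 34.0000
seg 5 [242.4°–284.5°] uniform, h=13: full span → s += 13 → s = 47.0000
seg 6 [284.5°–360°] uniform, h=19: θ=350.3° here. β=65.8, B=75.5. 19·65.8/75.5 = 16.5589 → s = 63.5589

63.5589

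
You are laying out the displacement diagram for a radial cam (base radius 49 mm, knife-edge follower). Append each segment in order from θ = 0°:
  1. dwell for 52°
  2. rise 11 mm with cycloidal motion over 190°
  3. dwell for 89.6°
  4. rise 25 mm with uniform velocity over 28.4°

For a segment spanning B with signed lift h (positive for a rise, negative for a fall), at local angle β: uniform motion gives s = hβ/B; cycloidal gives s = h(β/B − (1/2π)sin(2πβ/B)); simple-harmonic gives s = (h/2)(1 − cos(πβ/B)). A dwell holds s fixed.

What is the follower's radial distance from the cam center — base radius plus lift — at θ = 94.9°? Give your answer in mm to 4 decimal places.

seg 1 [0°–52°] dwell: s stays 0.0000
seg 2 [52°–242°] cycloidal, h=11: θ=94.9° here. β=42.9, B=190. 11·(0.2258 − sin(2π·0.2258)/(2π)) = 0.7532 → s = 0.7532
radial distance = base radius + s = 49 + 0.7532 = 49.7532

49.7532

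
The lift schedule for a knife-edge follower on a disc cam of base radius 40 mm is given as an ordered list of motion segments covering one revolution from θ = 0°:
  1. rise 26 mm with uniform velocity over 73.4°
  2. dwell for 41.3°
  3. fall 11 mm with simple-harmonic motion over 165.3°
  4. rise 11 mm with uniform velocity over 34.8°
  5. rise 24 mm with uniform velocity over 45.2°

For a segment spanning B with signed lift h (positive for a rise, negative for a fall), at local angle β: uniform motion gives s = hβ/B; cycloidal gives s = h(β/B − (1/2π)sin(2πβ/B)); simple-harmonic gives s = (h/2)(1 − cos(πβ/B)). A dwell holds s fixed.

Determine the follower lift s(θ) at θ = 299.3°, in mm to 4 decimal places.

seg 1 [0°–73.4°] uniform, h=26: full span → s += 26 → s = 26.0000
seg 2 [73.4°–114.7°] dwell: s stays 26.0000
seg 3 [114.7°–280°] simple-harmonic, h=-11: full span → s += -11 → s = 15.0000
seg 4 [280°–314.8°] uniform, h=11: θ=299.3° here. β=19.3, B=34.8. 11·19.3/34.8 = 6.1006 → s = 21.1006

21.1006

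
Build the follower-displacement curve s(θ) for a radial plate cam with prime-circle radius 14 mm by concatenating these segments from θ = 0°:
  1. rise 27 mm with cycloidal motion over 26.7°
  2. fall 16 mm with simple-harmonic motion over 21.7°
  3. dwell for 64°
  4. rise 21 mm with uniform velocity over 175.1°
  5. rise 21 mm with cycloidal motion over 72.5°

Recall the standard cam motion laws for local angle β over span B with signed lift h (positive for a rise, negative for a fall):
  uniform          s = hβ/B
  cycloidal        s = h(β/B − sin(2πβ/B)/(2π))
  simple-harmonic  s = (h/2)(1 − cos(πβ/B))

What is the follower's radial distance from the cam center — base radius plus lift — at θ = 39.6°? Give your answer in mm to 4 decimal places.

seg 1 [0°–26.7°] cycloidal, h=27: full span → s += 27 → s = 27.0000
seg 2 [26.7°–48.4°] simple-harmonic, h=-16: θ=39.6° here. β=12.9, B=21.7. -16/2·(1 − cos(π·0.5945)) = -10.3396 → s = 16.6604
radial distance = base radius + s = 14 + 16.6604 = 30.6604

30.6604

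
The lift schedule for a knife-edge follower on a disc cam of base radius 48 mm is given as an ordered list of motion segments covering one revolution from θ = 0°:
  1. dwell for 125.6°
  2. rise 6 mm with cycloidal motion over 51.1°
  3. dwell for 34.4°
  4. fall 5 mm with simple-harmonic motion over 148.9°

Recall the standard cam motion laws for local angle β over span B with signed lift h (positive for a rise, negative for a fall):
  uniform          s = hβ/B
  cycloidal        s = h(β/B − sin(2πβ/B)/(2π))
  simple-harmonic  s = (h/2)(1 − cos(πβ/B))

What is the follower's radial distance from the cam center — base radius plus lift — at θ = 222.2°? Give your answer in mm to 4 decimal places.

seg 1 [0°–125.6°] dwell: s stays 0.0000
seg 2 [125.6°–176.7°] cycloidal, h=6: full span → s += 6 → s = 6.0000
seg 3 [176.7°–211.1°] dwell: s stays 6.0000
seg 4 [211.1°–360°] simple-harmonic, h=-5: θ=222.2° here. β=11.1, B=148.9. -5/2·(1 − cos(π·0.0745)) = -0.0682 → s = 5.9318
radial distance = base radius + s = 48 + 5.9318 = 53.9318

53.9318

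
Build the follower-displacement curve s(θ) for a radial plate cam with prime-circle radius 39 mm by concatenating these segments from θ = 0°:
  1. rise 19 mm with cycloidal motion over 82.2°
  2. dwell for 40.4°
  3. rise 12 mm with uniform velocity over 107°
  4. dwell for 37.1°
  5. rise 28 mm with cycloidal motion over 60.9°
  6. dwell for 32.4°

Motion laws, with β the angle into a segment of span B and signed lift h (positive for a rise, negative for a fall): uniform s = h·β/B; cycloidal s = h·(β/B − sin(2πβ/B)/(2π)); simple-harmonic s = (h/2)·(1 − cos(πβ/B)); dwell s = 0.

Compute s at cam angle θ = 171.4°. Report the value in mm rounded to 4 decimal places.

seg 1 [0°–82.2°] cycloidal, h=19: full span → s += 19 → s = 19.0000
seg 2 [82.2°–122.6°] dwell: s stays 19.0000
seg 3 [122.6°–229.6°] uniform, h=12: θ=171.4° here. β=48.8, B=107. 12·48.8/107 = 5.4729 → s = 24.4729

24.4729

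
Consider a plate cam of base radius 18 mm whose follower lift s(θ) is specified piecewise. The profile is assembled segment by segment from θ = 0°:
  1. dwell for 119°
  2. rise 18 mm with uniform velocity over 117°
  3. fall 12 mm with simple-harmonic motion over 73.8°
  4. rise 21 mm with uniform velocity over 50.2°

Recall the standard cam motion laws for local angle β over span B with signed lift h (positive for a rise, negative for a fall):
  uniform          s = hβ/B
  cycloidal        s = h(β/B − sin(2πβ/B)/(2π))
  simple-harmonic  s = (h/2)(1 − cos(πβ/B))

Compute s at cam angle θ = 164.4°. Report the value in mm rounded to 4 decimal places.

seg 1 [0°–119°] dwell: s stays 0.0000
seg 2 [119°–236°] uniform, h=18: θ=164.4° here. β=45.4, B=117. 18·45.4/117 = 6.9846 → s = 6.9846

6.9846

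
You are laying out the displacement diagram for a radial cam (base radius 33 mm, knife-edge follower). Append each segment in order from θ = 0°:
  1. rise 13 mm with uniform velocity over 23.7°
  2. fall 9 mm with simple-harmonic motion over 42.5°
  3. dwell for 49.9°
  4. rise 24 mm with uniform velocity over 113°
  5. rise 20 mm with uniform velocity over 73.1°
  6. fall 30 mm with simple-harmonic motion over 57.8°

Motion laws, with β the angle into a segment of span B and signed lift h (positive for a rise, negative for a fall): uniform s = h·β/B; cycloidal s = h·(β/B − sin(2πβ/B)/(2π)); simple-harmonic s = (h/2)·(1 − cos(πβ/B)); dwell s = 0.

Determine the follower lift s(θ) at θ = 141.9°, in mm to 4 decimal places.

seg 1 [0°–23.7°] uniform, h=13: full span → s += 13 → s = 13.0000
seg 2 [23.7°–66.2°] simple-harmonic, h=-9: full span → s += -9 → s = 4.0000
seg 3 [66.2°–116.1°] dwell: s stays 4.0000
seg 4 [116.1°–229.1°] uniform, h=24: θ=141.9° here. β=25.8, B=113. 24·25.8/113 = 5.4796 → s = 9.4796

9.4796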